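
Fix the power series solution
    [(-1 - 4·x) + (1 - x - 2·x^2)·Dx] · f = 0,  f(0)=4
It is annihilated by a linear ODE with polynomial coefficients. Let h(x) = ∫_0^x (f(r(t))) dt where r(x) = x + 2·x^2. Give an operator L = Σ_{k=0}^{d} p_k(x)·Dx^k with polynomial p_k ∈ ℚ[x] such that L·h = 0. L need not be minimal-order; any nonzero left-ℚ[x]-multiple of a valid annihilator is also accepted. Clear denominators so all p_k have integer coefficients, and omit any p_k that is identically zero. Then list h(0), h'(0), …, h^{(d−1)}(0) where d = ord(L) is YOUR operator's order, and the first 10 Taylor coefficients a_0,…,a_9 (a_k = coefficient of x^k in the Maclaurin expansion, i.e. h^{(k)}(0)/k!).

L = (1 + 8·x + 24·x^2 + 32·x^3)·Dx + (-1 + x + 4·x^2 + 8·x^3 + 8·x^4)·Dx^2  (order 2).
h: a_k = 0, 4, 2, 20/3, 17, 212/5, 338/3, 2228/7, 1793/2, 23188/9, …
ICs: h(0) = 0, h′(0) = 4.

f: a_k = 4, 4, 12, 20, 44, 84, 172, 340, 684, 1364, …
f∘r: x↦r, Dx↦Dx/r' in L_f ⇒ L₀.
∫: right-multiply L₀ by Dx.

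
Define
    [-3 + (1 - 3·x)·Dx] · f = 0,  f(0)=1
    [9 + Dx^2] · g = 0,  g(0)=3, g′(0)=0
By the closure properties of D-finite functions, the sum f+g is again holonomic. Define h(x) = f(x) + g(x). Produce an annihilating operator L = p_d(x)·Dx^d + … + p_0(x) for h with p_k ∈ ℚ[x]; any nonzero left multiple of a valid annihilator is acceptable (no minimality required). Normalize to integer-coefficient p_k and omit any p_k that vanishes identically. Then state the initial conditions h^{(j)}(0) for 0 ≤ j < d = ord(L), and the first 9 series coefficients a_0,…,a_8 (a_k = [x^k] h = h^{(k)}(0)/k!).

f: a_k = 1, 3, 9, 27, 81, 243, 729, 2187, 6561, …
g: a_k = 3, 0, -27/2, 0, 81/8, 0, -243/80, 0, 2187/4480, …
Sum ⇒ L₀ = lclm(L_f,L_g) in ℚ(x)⟨Dx⟩.
L = (63 - 54·x + 81·x^2) + (-9 + 45·x - 81·x^2 + 81·x^3)·Dx + (7 - 6·x + 9·x^2)·Dx^2 + (-1 + 5·x - 9·x^2 + 9·x^3)·Dx^3  (order 3).
h: a_k = 4, 3, -9/2, 27, 729/8, 243, 58077/80, 2187, 29395467/4480, …
ICs: h(0) = 4, h′(0) = 3, h′′(0) = -9.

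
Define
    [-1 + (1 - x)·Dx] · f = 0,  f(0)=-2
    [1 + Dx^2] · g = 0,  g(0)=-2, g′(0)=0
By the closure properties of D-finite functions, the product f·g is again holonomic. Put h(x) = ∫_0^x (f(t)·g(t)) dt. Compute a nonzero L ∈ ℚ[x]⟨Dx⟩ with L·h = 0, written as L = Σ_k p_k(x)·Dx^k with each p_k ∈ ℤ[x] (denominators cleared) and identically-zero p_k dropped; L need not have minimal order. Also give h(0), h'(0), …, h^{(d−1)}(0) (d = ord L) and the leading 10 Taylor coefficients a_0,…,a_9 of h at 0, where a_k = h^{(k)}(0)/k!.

L = (-1 + x)·Dx + 2·Dx^2 + (-1 + x)·Dx^3  (order 3).
h: a_k = 0, 4, 2, 2/3, 1/2, 13/30, 13/36, 389/1260, 389/1440, 4357/18144, …
ICs: h(0) = 0, h′(0) = 4, h′′(0) = 4.

f: a_k = -2, -2, -2, -2, -2, -2, -2, -2, -2, -2, …
g: a_k = -2, 0, 1, 0, -1/12, 0, 1/360, 0, -1/20160, 0, …
Product ⇒ symmetric product L₀, ord ≤ 2.
∫: right-multiply L₀ by Dx.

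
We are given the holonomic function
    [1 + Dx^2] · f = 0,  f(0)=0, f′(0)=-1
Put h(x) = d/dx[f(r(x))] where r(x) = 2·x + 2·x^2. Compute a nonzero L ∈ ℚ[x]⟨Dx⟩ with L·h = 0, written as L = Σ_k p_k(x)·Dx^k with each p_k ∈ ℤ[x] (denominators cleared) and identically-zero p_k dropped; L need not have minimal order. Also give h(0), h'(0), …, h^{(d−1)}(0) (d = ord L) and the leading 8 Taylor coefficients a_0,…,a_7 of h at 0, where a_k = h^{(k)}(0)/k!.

f: a_k = 0, -1, 0, 1/6, 0, -1/120, 0, 1/5040, …
Substitute x→r, Dx→(1/r')Dx; clear ⇒ L₀.
Differentiate: ansatz ord ≤ ord L₀ ⇒ L.
L = (16 + 32·x + 96·x^2 + 128·x^3 + 64·x^4) + (-6 - 12·x)·Dx + (1 + 4·x + 4·x^2)·Dx^2  (order 2).
h: a_k = -2, -4, 4, 16, 56/3, 0, -832/45, -896/45, …
ICs: h(0) = -2, h′(0) = -4.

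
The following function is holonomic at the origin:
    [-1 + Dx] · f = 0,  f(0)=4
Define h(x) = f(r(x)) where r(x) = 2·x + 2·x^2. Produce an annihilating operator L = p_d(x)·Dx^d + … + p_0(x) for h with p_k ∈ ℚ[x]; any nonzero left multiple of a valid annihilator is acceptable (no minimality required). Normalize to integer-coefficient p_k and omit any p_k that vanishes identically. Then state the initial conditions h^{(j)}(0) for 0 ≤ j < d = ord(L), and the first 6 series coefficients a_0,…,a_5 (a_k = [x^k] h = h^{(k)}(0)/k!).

f: a_k = 4, 4, 2, 2/3, 1/6, 1/30, …
L₀ from L_f via x↦r, Dx↦r'^{-1}Dx.
L = (-2 - 4·x) + Dx  (order 1).
h: a_k = 4, 8, 16, 64/3, 80/3, 416/15, …
ICs: h(0) = 4.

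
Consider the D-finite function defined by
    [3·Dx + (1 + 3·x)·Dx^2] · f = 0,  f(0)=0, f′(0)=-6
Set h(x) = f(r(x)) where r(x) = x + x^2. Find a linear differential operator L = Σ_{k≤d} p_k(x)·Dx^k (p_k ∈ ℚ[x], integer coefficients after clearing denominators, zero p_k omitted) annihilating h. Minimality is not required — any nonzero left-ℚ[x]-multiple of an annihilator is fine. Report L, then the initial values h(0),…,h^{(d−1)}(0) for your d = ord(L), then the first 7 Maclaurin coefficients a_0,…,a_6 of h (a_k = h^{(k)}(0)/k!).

L = (1 + 6·x + 6·x^2)·Dx + (1 + 5·x + 9·x^2 + 6·x^3)·Dx^2  (order 2).
h: a_k = 0, -6, 3, 0, -9/2, 54/5, -18, …
ICs: h(0) = 0, h′(0) = -6.

f: a_k = 0, -6, 9, -18, 81/2, -486/5, 243, …
h₀=f(r): pull back L_f along r ⇒ L₀.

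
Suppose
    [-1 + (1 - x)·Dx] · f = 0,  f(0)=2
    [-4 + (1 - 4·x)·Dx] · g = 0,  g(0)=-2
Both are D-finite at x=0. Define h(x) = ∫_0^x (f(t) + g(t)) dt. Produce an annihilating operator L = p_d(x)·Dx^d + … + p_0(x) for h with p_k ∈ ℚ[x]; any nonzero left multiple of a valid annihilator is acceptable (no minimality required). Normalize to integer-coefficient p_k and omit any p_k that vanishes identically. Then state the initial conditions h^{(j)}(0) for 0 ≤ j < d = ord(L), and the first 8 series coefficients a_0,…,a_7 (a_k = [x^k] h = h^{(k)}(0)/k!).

f: a_k = 2, 2, 2, 2, 2, 2, 2, 2, …
g: a_k = -2, -8, -32, -128, -512, -2048, -8192, -32768, …
f+g: L₀ = lclm(L_f,L_g), ord ≤ 1+1.
h=∫₀ˣh₀: take L = L₀·Dx.
L = -8·Dx + (10 - 16·x)·Dx^2 + (-1 + 5·x - 4·x^2)·Dx^3  (order 3).
h: a_k = 0, 0, -3, -10, -63/2, -102, -341, -1170, …
ICs: h(0) = 0, h′(0) = 0, h′′(0) = -6.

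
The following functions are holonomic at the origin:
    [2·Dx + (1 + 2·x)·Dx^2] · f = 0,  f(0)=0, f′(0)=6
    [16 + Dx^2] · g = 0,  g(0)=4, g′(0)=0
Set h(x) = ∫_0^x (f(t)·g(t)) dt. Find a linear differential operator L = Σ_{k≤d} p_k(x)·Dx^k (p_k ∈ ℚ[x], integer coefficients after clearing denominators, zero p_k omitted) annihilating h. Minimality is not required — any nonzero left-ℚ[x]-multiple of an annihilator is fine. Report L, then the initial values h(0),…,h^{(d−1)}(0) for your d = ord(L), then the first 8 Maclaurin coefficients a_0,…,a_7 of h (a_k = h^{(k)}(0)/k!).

L = (2688 + 27648·x + 93184·x^2 + 131072·x^3 + 65536·x^4)·Dx + (896 + 5888·x + 12288·x^2 + 8192·x^3)·Dx^2 + (408 + 3712·x + 11904·x^2 + 16384·x^3 + 8192·x^4)·Dx^3 + (56 + 368·x + 768·x^2 + 512·x^3)·Dx^4 + (15 + 124·x + 380·x^2 + 512·x^3 + 256·x^4)·Dx^5  (order 5).
h: a_k = 0, 0, 12, -8, -40, 144/5, 64/5, 0, …
ICs: h(0) = 0, h′(0) = 0, h′′(0) = 24, h′′′(0) = -48, h′′′′(0) = -960.

f: a_k = 0, 6, -6, 8, -12, 96/5, -32, 384/7, …
g: a_k = 4, 0, -32, 0, 128/3, 0, -1024/45, 0, …
f·g: L₀ = L_f ⊗_s L_g, ord ≤ 2·2.
Integrate: L := L₀·Dx.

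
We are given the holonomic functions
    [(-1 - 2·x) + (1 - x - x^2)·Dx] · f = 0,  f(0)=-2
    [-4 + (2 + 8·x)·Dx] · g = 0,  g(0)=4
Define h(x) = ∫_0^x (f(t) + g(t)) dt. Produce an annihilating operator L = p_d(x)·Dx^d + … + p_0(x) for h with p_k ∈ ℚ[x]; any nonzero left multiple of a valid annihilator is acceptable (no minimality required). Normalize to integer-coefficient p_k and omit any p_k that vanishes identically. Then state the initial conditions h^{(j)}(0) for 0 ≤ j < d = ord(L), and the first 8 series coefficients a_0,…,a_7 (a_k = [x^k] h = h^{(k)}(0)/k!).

f: a_k = -2, -2, -4, -6, -10, -16, -26, -42, …
g: a_k = 4, 8, -8, 16, -40, 112, -336, 1056, …
f+g: L₀ = lclm(L_f,L_g), ord ≤ 1+1.
h=∫h₀ ⇒ L = L₀·Dx.
L = (-12 - 48·x - 48·x^2 - 40·x^3)·Dx + (8 + 30·x + 114·x^2 + 152·x^3 + 100·x^4)·Dx^2 + (1 - 5·x - 39·x^2 + 6·x^3 + 82·x^4 + 40·x^5)·Dx^3  (order 3).
h: a_k = 0, 2, 3, -4, 5/2, -10, 16, -362/7, …
ICs: h(0) = 0, h′(0) = 2, h′′(0) = 6.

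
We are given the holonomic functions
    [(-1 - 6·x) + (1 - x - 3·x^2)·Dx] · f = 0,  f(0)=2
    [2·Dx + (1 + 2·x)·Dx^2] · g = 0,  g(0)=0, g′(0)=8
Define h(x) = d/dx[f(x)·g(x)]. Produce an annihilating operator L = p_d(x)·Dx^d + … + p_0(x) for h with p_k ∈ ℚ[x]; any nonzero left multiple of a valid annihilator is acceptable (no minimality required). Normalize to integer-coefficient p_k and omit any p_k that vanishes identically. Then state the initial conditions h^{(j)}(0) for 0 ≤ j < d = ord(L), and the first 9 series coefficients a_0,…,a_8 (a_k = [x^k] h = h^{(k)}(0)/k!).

L = (26 + 108·x + 162·x^2) + (2 + 28·x + 117·x^2 + 126·x^3)·Dx + (-1 - 4·x + 2·x^2 + 21·x^3 + 18·x^4)·Dx^2  (order 2).
h: a_k = 16, 0, 208, 448/3, 4448/3, 9696/5, 47568/5, 580352/35, 2080592/35, …
ICs: h(0) = 16, h′(0) = 0.

f: a_k = 2, 2, 8, 14, 38, 80, 194, 434, 1016, …
g: a_k = 0, 8, -8, 32/3, -16, 128/5, -128/3, 512/7, -128, …
Product ⇒ symmetric product L₀, ord ≤ 2.
Derive L from L₀ (diff closure).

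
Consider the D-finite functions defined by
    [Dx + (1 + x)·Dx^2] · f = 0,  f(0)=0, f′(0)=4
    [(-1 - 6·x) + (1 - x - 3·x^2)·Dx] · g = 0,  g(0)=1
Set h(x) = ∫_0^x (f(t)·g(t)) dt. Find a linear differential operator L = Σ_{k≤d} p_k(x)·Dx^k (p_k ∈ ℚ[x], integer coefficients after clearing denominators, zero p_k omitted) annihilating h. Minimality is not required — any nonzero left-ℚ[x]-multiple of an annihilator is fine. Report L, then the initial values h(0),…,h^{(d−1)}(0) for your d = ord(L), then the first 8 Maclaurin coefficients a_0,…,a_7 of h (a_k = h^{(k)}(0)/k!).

f: a_k = 0, 4, -2, 4/3, -1, 4/5, -2/3, 4/7, …
g: a_k = 1, 1, 4, 7, 19, 40, 97, 217, …
f·g: L₀ = L_f ⊗_s L_g, ord ≤ 2·1.
h=∫h₀ ⇒ L = L₀·Dx.
L = (7 + 12·x)·Dx + (1 + 15·x + 15·x^2)·Dx^2 + (-1 + 4·x^2 + 3·x^3)·Dx^3  (order 3).
h: a_k = 0, 0, 2, 2/3, 23/6, 61/15, 1007/90, 1912/105, …
ICs: h(0) = 0, h′(0) = 0, h′′(0) = 4.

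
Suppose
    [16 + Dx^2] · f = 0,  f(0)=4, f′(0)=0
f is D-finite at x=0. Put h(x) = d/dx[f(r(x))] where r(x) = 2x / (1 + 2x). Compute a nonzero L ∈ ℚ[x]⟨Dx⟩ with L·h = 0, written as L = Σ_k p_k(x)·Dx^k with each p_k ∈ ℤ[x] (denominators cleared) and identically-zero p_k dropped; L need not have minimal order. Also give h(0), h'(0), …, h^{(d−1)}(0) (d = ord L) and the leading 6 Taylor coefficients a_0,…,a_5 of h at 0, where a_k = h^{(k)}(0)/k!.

L = (88 + 96·x + 96·x^2) + (12 + 72·x + 144·x^2 + 96·x^3)·Dx + (1 + 8·x + 24·x^2 + 32·x^3 + 16·x^4)·Dx^2  (order 2).
h: a_k = 0, -256, 1536, -10240/3, -20480/3, 1404928/15, …
ICs: h(0) = 0, h′(0) = -256.

f: a_k = 4, 0, -32, 0, 128/3, 0, …
f∘r: x↦r, Dx↦Dx/r' in L_f ⇒ L₀.
h₀' ⇒ L via d/dx closure of L₀.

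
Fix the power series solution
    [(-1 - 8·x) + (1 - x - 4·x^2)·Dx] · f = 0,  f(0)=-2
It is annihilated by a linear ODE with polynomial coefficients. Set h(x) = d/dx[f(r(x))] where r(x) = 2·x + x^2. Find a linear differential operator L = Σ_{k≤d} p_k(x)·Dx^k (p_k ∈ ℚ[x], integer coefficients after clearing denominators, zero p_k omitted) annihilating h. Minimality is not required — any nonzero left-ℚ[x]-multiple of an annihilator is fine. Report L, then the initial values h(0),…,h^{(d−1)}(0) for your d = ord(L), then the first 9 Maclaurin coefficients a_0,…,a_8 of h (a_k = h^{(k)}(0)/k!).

f: a_k = -2, -2, -10, -18, -58, -130, -362, -882, -2330, …
f∘r: x↦r, Dx↦Dx/r' in L_f ⇒ L₀.
h=h₀': d/dx-closure on L₀ ⇒ L.
L = (21 + 150·x + 987·x^2 + 2192·x^3 + 2148·x^4 + 960·x^5 + 160·x^6) + (-1 - 15·x + 27·x^2 + 345·x^3 + 700·x^4 + 588·x^5 + 224·x^6 + 32·x^7)·Dx  (order 1).
h: a_k = -4, -84, -552, -4616, -30620, -209868, -1352848, -8670032, -54334260, …
ICs: h(0) = -4.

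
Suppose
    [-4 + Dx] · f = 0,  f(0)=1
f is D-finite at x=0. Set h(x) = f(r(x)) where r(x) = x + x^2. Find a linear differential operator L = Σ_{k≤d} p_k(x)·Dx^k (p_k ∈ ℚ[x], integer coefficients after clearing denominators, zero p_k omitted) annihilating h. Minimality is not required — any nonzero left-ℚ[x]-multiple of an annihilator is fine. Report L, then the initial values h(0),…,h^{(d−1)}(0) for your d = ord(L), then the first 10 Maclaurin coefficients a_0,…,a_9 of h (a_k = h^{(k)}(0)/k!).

L = (-4 - 8·x) + Dx  (order 1).
h: a_k = 1, 4, 12, 80/3, 152/3, 416/5, 5536/45, 52096/315, 1440/7, 675968/2835, …
ICs: h(0) = 1.

f: a_k = 1, 4, 8, 32/3, 32/3, 128/15, 256/45, 1024/315, 512/315, 2048/2835, …
L₀ from L_f via x↦r, Dx↦r'^{-1}Dx.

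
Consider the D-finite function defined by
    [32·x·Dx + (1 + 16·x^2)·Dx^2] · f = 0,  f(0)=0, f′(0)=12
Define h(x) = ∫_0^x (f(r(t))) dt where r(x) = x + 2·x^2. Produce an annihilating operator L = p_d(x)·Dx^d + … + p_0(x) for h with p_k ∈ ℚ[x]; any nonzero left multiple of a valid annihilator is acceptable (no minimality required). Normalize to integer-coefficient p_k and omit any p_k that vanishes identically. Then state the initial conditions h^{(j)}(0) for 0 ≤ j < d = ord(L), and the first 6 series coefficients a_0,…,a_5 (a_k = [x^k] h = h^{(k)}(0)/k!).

L = (-4 + 32·x + 256·x^2 + 768·x^3 + 768·x^4)·Dx^2 + (1 + 4·x + 16·x^2 + 128·x^3 + 320·x^4 + 256·x^5)·Dx^3  (order 3).
h: a_k = 0, 0, 6, 8, -16, -384/5, …
ICs: h(0) = 0, h′(0) = 0, h′′(0) = 12.

f: a_k = 0, 12, 0, -64, 0, 3072/5, …
Substitute x→r, Dx→(1/r')Dx; clear ⇒ L₀.
h=∫h₀ ⇒ L = L₀·Dx.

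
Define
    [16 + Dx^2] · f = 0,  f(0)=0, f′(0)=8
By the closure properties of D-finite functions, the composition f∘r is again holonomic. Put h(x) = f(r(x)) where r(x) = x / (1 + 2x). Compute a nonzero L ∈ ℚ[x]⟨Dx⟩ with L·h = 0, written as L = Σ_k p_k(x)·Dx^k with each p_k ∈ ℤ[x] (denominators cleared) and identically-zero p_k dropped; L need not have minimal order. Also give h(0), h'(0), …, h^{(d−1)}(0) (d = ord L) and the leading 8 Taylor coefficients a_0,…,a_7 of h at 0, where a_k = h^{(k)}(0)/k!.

L = 16 + (4 + 24·x + 48·x^2 + 32·x^3)·Dx + (1 + 8·x + 24·x^2 + 32·x^3 + 16·x^4)·Dx^2  (order 2).
h: a_k = 0, 8, -16, 32/3, 64, -5504/15, 1280, -1131008/315, …
ICs: h(0) = 0, h′(0) = 8.

f: a_k = 0, 8, 0, -64/3, 0, 256/15, 0, -2048/315, …
Change of var in L_f (x↦r) gives L₀.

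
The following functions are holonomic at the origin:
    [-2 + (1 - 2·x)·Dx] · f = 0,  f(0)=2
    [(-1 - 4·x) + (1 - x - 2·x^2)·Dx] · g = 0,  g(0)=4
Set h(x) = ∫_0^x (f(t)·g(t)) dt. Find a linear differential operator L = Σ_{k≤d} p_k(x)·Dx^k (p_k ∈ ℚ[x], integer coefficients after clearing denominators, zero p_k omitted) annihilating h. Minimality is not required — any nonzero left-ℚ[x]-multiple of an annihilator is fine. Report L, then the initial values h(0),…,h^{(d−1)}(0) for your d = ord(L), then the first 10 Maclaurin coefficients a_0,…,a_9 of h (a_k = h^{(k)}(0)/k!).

f: a_k = 2, 4, 8, 16, 32, 64, 128, 256, 512, 1024, …
g: a_k = 4, 4, 12, 20, 44, 84, 172, 340, 684, 1364, …
f·g: L₀ = L_f ⊗_s L_g, ord ≤ 1·1.
Integrate: L := L₀·Dx.
L = (3 + 6·x)·Dx + (-1 + x + 2·x^2)·Dx^2  (order 2).
h: a_k = 0, 8, 12, 24, 46, 456/5, 180, 2504/7, 711, 1416, …
ICs: h(0) = 0, h′(0) = 8.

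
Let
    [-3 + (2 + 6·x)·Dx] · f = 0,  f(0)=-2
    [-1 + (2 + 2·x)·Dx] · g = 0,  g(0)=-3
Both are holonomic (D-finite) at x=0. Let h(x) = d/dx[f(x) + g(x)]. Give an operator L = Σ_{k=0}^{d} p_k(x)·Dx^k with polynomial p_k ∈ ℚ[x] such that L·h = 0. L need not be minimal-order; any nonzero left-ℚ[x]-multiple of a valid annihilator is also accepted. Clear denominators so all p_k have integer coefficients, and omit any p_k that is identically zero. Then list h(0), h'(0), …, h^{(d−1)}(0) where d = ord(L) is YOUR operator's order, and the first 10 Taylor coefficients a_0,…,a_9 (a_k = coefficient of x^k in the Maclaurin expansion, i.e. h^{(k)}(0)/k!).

L = -9 + (-24 - 36·x)·Dx + (-4 - 16·x - 12·x^2)·Dx^2  (order 2).
h: a_k = -9/2, 21/4, -171/16, 825/32, -17115/256, 92043/512, -1011087/2048, 5630625/4096, -253339515/65536, 1435517655/131072, …
ICs: h(0) = -9/2, h′(0) = 21/4.

f: a_k = -2, -3, 9/4, -27/8, 405/64, -1701/128, 15309/512, -72171/1024, 2814669/16384, -14073345/32768, …
g: a_k = -3, -3/2, 3/8, -3/16, 15/128, -21/256, 63/1024, -99/2048, 1287/32768, -2145/65536, …
h₀=f+g: left-lcm gives L₀, ord ≤ 2.
Derive L from L₀ (diff closure).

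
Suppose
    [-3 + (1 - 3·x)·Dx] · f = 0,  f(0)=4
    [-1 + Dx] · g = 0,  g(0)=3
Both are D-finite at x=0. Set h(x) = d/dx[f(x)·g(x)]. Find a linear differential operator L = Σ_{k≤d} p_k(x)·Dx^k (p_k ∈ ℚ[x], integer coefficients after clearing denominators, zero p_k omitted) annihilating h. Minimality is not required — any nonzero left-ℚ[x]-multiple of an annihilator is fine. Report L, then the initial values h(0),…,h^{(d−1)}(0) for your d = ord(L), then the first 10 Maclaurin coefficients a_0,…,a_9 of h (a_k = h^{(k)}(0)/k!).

L = (25 - 24·x + 9·x^2) + (-4 + 15·x - 9·x^2)·Dx  (order 1).
h: a_k = 48, 300, 1356, 5426, 20348, 732529/10, 1538311/6, 369194641/420, 2492063827/840, 299047659241/30240, …
ICs: h(0) = 48.

f: a_k = 4, 12, 36, 108, 324, 972, 2916, 8748, 26244, 78732, …
g: a_k = 3, 3, 3/2, 1/2, 1/8, 1/40, 1/240, 1/1680, 1/13440, 1/120960, …
Product ⇒ symmetric product L₀, ord ≤ 1.
h₀' ⇒ L via d/dx closure of L₀.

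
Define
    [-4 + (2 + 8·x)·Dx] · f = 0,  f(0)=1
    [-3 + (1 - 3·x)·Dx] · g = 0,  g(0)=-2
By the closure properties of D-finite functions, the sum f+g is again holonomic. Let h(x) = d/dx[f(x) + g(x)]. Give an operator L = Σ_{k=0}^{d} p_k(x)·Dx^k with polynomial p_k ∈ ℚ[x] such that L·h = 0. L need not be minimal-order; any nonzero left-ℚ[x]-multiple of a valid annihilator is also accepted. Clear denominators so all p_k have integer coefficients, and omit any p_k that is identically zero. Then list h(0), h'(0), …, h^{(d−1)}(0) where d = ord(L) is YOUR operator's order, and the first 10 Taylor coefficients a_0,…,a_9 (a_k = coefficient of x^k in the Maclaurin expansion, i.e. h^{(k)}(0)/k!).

f: a_k = 1, 2, -2, 4, -10, 28, -84, 264, -858, 2860, …
g: a_k = -2, -6, -18, -54, -162, -486, -1458, -4374, -13122, -39366, …
L₀ := lclm(L_f,L_g); ord L₀ ≤ 1+1.
Differentiate: ansatz ord ≤ ord L₀ ⇒ L.
L = (-90 - 108·x) + (-21 - 252·x - 378·x^2)·Dx + (4 + 13·x - 39·x^2 - 108·x^3)·Dx^2  (order 2).
h: a_k = -4, -40, -150, -688, -2290, -9252, -28770, -111840, -328554, -1278220, …
ICs: h(0) = -4, h′(0) = -40.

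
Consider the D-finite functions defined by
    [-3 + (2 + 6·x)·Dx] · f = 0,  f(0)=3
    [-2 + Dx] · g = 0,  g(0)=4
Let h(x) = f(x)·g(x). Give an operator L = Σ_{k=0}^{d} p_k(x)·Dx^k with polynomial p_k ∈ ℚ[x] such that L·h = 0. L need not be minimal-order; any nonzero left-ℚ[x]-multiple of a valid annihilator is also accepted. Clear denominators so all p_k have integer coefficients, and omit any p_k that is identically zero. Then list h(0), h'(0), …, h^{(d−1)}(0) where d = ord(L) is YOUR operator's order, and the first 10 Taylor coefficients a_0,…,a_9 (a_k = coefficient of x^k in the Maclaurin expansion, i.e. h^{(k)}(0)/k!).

L = (-7 - 12·x) + (2 + 6·x)·Dx  (order 1).
h: a_k = 12, 42, 93/2, 181/4, 241/32, 13279/320, -276497/3840, 9930589/53760, -56288873/122880, 18061579639/15482880, …
ICs: h(0) = 12.

f: a_k = 3, 9/2, -27/8, 81/16, -1215/128, 5103/256, -45927/1024, 216513/2048, -8444007/32768, 42220035/65536, …
g: a_k = 4, 8, 8, 16/3, 8/3, 16/15, 16/45, 32/315, 8/315, 16/2835, …
L₀ := L_f ⊗_s L_g (sym. prod.), ord ≤ 1.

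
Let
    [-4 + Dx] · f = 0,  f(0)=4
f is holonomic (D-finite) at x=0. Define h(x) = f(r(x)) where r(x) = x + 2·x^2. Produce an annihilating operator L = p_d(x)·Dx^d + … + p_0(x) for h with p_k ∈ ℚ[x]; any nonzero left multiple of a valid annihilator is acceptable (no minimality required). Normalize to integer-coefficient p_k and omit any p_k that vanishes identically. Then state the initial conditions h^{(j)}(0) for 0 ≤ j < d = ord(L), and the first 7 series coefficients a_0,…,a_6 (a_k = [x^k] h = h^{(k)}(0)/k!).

L = (-4 - 16·x) + Dx  (order 1).
h: a_k = 4, 16, 64, 512/3, 1280/3, 13312/15, 77824/45, …
ICs: h(0) = 4.

f: a_k = 4, 16, 32, 128/3, 128/3, 512/15, 1024/45, …
Change of var in L_f (x↦r) gives L₀.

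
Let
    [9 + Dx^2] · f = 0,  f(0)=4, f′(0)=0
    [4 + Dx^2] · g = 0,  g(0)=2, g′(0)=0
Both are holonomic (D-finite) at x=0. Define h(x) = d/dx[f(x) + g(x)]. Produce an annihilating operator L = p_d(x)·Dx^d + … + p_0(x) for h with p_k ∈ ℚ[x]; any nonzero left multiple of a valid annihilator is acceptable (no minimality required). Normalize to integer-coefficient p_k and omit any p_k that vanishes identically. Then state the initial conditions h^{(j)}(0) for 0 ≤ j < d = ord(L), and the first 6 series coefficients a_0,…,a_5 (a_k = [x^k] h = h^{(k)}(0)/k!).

f: a_k = 4, 0, -18, 0, 27/2, 0, …
g: a_k = 2, 0, -4, 0, 4/3, 0, …
L₀ := lclm(L_f,L_g); ord L₀ ≤ 2+2.
h₀' ⇒ L via d/dx closure of L₀.
L = 36 + 13·Dx^2 + Dx^4  (order 4).
h: a_k = 0, -44, 0, 178/3, 0, -761/30, …
ICs: h(0) = 0, h′(0) = -44, h′′(0) = 0, h′′′(0) = 356.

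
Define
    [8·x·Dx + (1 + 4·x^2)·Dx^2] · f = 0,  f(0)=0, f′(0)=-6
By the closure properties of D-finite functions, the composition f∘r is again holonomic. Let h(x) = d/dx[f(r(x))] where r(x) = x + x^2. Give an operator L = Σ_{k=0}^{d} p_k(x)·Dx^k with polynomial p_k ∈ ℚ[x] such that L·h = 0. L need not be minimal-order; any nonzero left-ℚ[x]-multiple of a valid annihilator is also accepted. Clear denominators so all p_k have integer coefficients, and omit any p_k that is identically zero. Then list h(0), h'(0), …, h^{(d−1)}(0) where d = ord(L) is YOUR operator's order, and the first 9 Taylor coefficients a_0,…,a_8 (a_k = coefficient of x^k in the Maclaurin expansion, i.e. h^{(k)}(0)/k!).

L = (-2 + 8·x + 32·x^2 + 48·x^3 + 24·x^4) + (1 + 2·x + 4·x^2 + 16·x^3 + 20·x^4 + 8·x^5)·Dx  (order 1).
h: a_k = -6, -12, 24, 96, 24, -528, -960, 1536, 7968, …
ICs: h(0) = -6.

f: a_k = 0, -6, 0, 8, 0, -96/5, 0, 384/7, 0, …
L₀ from L_f via x↦r, Dx↦r'^{-1}Dx.
h=h₀': d/dx-closure on L₀ ⇒ L.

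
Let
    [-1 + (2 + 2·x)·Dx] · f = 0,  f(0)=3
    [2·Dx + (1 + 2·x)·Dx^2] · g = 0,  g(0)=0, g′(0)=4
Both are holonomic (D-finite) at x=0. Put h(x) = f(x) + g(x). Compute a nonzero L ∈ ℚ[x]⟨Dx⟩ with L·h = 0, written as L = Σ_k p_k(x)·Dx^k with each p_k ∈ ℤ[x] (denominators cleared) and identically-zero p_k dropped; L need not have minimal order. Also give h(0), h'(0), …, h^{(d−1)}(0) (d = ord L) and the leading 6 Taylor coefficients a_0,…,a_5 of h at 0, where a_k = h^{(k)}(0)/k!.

f: a_k = 3, 3/2, -3/8, 3/16, -15/128, 21/256, …
g: a_k = 0, 4, -4, 16/3, -8, 64/5, …
f+g: L₀ = lclm(L_f,L_g), ord ≤ 1+2.
L = (10 + 4·x)·Dx + (29 + 52·x + 20·x^2)·Dx^2 + (6 + 22·x + 24·x^2 + 8·x^3)·Dx^3  (order 3).
h: a_k = 3, 11/2, -35/8, 265/48, -1039/128, 16489/1280, …
ICs: h(0) = 3, h′(0) = 11/2, h′′(0) = -35/4.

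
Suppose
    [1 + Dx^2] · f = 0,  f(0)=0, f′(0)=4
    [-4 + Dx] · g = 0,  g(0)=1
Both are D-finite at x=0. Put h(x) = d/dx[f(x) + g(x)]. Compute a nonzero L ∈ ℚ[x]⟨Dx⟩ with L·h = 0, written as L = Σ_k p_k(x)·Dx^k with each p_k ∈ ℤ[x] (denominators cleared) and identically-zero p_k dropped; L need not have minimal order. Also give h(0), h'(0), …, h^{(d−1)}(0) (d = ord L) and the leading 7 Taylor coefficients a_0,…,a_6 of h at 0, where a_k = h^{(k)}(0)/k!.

L = 4 - Dx + 4·Dx^2 - Dx^3  (order 3).
h: a_k = 8, 16, 30, 128/3, 257/6, 512/15, 91/4, …
ICs: h(0) = 8, h′(0) = 16, h′′(0) = 60.

f: a_k = 0, 4, 0, -2/3, 0, 1/30, 0, …
g: a_k = 1, 4, 8, 32/3, 32/3, 128/15, 256/45, …
Sum ⇒ L₀ = lclm(L_f,L_g) in ℚ(x)⟨Dx⟩.
h₀' ⇒ L via d/dx closure of L₀.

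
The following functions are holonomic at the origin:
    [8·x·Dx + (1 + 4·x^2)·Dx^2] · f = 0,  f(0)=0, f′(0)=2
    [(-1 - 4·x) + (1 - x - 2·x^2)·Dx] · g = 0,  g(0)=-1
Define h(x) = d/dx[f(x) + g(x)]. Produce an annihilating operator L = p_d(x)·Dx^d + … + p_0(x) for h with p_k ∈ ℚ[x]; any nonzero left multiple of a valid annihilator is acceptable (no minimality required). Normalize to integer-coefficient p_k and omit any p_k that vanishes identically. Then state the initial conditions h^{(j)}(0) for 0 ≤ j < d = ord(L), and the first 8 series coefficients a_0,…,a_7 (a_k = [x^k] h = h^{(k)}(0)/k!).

f: a_k = 0, 2, 0, -8/3, 0, 32/5, 0, -128/7, …
g: a_k = -1, -1, -3, -5, -11, -21, -43, -85, …
Weyl lclm of L_f,L_g ⇒ L₀ (ord ≤ 3).
h=h₀': d/dx-closure on L₀ ⇒ L.
L = (24 - 96·x - 864·x^2 - 1536·x^3 - 3264·x^4 - 768·x^6) + (-19 - 80·x - 100·x^2 - 544·x^3 - 1424·x^4 - 2368·x^5 - 192·x^6 - 768·x^7)·Dx + (3 + 7·x + 32·x^2 - 28·x^3 + 24·x^4 - 240·x^5 - 256·x^6 - 64·x^7 - 128·x^8)·Dx^2  (order 2).
h: a_k = 1, -6, -23, -44, -73, -258, -723, -1368, …
ICs: h(0) = 1, h′(0) = -6.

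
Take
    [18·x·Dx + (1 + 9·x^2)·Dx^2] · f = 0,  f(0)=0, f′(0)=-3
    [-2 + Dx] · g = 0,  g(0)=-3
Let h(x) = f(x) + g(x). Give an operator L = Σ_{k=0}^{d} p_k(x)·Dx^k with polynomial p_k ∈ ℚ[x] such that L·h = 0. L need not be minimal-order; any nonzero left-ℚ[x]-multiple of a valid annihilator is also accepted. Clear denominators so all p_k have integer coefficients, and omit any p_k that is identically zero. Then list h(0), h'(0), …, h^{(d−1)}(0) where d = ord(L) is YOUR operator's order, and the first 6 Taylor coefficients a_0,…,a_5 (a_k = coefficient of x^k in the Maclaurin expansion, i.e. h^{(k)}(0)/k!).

L = (18 - 36·x - 486·x^2 - 324·x^3)·Dx + (-11 + 207·x^2 - 162·x^4)·Dx^2 + (1 + 9·x + 18·x^2 + 81·x^3 + 81·x^4)·Dx^3  (order 3).
h: a_k = -3, -9, -6, 5, -2, -247/5, …
ICs: h(0) = -3, h′(0) = -9, h′′(0) = -12.

f: a_k = 0, -3, 0, 9, 0, -243/5, …
g: a_k = -3, -6, -6, -4, -2, -4/5, …
h₀=f+g: left-lcm gives L₀, ord ≤ 3.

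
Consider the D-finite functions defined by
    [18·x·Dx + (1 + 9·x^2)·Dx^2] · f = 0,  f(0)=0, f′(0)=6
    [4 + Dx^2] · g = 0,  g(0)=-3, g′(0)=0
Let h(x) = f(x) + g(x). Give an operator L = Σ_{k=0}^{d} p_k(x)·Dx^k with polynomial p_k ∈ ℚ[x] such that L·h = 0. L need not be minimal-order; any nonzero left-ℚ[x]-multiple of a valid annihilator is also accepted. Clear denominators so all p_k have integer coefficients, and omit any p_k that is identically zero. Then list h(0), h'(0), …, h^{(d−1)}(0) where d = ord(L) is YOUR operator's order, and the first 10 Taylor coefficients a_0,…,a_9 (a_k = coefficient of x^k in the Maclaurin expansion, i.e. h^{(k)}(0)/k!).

f: a_k = 0, 6, 0, -18, 0, 486/5, 0, -4374/7, 0, 4374, …
g: a_k = -3, 0, 6, 0, -2, 0, 4/15, 0, -2/105, 0, …
f+g: L₀ = lclm(L_f,L_g), ord ≤ 2+2.
L = (-3744·x + 37584·x^3 + 11664·x^5)·Dx + (-28 + 864·x^2 + 10692·x^4 + 5832·x^6)·Dx^2 + (-936·x + 9396·x^3 + 2916·x^5)·Dx^3 + (-7 + 216·x^2 + 2673·x^4 + 1458·x^6)·Dx^4  (order 4).
h: a_k = -3, 6, 6, -18, -2, 486/5, 4/15, -4374/7, -2/105, 4374, …
ICs: h(0) = -3, h′(0) = 6, h′′(0) = 12, h′′′(0) = -108.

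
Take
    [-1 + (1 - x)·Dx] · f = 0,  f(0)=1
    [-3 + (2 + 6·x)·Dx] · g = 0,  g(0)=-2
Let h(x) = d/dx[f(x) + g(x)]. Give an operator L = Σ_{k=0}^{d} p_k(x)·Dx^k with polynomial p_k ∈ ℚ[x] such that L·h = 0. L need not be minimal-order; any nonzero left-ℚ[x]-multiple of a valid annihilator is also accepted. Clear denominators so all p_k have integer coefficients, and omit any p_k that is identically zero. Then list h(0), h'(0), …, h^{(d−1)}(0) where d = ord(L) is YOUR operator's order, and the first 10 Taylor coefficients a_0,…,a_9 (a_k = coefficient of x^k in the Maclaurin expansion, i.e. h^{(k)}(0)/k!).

L = (-90 - 54·x) + (3 - 198·x - 189·x^2)·Dx + (14 + 46·x - 6·x^2 - 54·x^3)·Dx^2  (order 2).
h: a_k = -2, 13/2, -57/8, 469/16, -7865/128, 47463/256, -498029/1024, 2831053/2048, -126365193/32768, 718395955/65536, …
ICs: h(0) = -2, h′(0) = 13/2.

f: a_k = 1, 1, 1, 1, 1, 1, 1, 1, 1, 1, …
g: a_k = -2, -3, 9/4, -27/8, 405/64, -1701/128, 15309/512, -72171/1024, 2814669/16384, -14073345/32768, …
L₀ := lclm(L_f,L_g); ord L₀ ≤ 1+1.
Differentiate: ansatz ord ≤ ord L₀ ⇒ L.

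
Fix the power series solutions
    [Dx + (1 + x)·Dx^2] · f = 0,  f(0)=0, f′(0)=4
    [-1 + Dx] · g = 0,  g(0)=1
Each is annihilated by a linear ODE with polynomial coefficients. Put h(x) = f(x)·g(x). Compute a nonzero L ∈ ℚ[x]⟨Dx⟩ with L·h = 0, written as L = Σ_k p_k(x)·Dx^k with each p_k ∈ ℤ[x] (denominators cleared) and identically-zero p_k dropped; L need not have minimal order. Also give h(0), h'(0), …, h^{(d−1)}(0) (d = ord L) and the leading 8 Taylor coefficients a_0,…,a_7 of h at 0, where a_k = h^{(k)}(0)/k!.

L = x + (-1 - 2·x)·Dx + (1 + x)·Dx^2  (order 2).
h: a_k = 0, 4, 2, 4/3, 0, 3/10, -7/36, 23/126, …
ICs: h(0) = 0, h′(0) = 4.

f: a_k = 0, 4, -2, 4/3, -1, 4/5, -2/3, 4/7, …
g: a_k = 1, 1, 1/2, 1/6, 1/24, 1/120, 1/720, 1/5040, …
h₀=f·g: eliminate ⇒ L₀, order ≤ 2·1.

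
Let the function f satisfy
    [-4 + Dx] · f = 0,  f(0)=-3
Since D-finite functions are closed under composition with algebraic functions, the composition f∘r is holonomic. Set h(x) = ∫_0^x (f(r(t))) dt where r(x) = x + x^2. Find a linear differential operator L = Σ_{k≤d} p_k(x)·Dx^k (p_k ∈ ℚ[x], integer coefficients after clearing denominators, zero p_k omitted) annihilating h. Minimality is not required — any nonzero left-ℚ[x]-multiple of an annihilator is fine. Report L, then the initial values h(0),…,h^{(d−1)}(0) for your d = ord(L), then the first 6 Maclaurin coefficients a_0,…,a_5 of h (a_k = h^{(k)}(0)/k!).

L = (-4 - 8·x)·Dx + Dx^2  (order 2).
h: a_k = 0, -3, -6, -12, -20, -152/5, …
ICs: h(0) = 0, h′(0) = -3.

f: a_k = -3, -12, -24, -32, -32, -128/5, …
Substitute x→r, Dx→(1/r')Dx; clear ⇒ L₀.
Integrate: L := L₀·Dx.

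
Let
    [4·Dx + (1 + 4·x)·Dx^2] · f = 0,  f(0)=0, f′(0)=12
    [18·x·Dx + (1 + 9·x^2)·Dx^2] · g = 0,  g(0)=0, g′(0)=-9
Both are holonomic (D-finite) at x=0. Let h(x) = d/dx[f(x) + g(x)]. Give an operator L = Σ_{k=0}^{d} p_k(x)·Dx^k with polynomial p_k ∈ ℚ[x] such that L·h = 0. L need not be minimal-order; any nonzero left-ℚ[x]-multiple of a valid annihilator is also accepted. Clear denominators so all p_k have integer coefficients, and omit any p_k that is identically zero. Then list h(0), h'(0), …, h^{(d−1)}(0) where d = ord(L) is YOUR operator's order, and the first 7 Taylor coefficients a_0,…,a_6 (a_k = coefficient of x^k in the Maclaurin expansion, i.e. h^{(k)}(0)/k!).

f: a_k = 0, 12, -24, 64, -192, 3072/5, -2048, …
g: a_k = 0, -9, 0, 27, 0, -729/5, 0, …
L₀ := lclm(L_f,L_g); ord L₀ ≤ 2+2.
h=h₀': d/dx-closure on L₀ ⇒ L.
L = (-36 - 432·x + 972·x^2 + 1296·x^3) + (-25 - 72·x - 189·x^2 + 1944·x^3 + 2592·x^4)·Dx + (-2 + x + 36·x^2 + 81·x^3 + 486·x^4 + 648·x^5)·Dx^2  (order 2).
h: a_k = 3, -48, 273, -768, 2343, -12288, 55713, …
ICs: h(0) = 3, h′(0) = -48.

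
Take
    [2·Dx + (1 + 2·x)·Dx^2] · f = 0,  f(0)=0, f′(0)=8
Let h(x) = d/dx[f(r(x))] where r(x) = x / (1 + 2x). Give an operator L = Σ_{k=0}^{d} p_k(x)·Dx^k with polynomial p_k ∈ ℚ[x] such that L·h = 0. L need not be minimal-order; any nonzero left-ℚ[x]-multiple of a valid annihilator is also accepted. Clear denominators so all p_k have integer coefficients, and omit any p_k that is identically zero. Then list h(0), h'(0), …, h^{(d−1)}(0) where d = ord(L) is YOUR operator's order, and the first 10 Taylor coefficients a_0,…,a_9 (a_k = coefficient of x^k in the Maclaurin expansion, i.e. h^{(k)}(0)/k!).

f: a_k = 0, 8, -8, 32/3, -16, 128/5, -128/3, 512/7, -128, 2048/9, …
Substitute x→r, Dx→(1/r')Dx; clear ⇒ L₀.
Differentiate: ansatz ord ≤ ord L₀ ⇒ L.
L = (6 + 16·x) + (1 + 6·x + 8·x^2)·Dx  (order 1).
h: a_k = 8, -48, 224, -960, 3968, -16128, 65024, -261120, 1046528, -4190208, …
ICs: h(0) = 8.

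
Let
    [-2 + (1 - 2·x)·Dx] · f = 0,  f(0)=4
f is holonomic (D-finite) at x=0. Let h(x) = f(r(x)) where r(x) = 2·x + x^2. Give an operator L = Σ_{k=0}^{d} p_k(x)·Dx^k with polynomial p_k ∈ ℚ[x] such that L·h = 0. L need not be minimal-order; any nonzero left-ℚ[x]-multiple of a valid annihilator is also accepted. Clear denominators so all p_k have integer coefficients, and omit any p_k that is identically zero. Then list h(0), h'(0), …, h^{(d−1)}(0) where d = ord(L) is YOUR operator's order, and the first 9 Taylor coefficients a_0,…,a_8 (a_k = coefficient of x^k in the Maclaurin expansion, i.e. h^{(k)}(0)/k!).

L = (4 + 4·x) + (-1 + 4·x + 2·x^2)·Dx  (order 1).
h: a_k = 4, 16, 72, 320, 1424, 6336, 28192, 125440, 558144, …
ICs: h(0) = 4.

f: a_k = 4, 8, 16, 32, 64, 128, 256, 512, 1024, …
Change of var in L_f (x↦r) gives L₀.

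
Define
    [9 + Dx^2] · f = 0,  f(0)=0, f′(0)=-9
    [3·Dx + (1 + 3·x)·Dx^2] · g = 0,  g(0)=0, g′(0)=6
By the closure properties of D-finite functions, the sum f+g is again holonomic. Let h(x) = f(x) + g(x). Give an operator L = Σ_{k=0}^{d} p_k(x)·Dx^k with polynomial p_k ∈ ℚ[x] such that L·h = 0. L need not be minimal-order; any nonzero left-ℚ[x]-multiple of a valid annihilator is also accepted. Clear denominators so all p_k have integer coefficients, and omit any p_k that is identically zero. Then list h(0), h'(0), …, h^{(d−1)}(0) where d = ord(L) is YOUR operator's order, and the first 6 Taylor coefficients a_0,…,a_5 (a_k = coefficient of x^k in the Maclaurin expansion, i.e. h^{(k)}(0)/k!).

L = (63 + 54·x + 81·x^2)·Dx + (9 + 45·x + 81·x^2 + 81·x^3)·Dx^2 + (7 + 6·x + 9·x^2)·Dx^3 + (1 + 5·x + 9·x^2 + 9·x^3)·Dx^4  (order 4).
h: a_k = 0, -3, -9, 63/2, -81/2, 729/8, …
ICs: h(0) = 0, h′(0) = -3, h′′(0) = -18, h′′′(0) = 189.

f: a_k = 0, -9, 0, 27/2, 0, -243/40, …
g: a_k = 0, 6, -9, 18, -81/2, 486/5, …
f+g: L₀ = lclm(L_f,L_g), ord ≤ 2+2.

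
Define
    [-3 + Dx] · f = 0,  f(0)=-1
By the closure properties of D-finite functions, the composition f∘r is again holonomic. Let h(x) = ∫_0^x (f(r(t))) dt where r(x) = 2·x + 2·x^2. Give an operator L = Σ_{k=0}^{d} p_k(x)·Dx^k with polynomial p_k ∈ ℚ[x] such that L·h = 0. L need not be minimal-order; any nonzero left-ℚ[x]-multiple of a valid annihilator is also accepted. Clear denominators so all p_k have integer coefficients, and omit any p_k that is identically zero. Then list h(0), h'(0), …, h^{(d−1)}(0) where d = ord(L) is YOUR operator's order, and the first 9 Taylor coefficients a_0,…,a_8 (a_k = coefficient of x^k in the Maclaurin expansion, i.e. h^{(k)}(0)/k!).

L = (-6 - 12·x)·Dx + Dx^2  (order 2).
h: a_k = 0, -1, -3, -8, -18, -36, -324/5, -3744/35, -5724/35, …
ICs: h(0) = 0, h′(0) = -1.

f: a_k = -1, -3, -9/2, -9/2, -27/8, -81/40, -81/80, -243/560, -729/4480, …
Substitute x→r, Dx→(1/r')Dx; clear ⇒ L₀.
∫: right-multiply L₀ by Dx.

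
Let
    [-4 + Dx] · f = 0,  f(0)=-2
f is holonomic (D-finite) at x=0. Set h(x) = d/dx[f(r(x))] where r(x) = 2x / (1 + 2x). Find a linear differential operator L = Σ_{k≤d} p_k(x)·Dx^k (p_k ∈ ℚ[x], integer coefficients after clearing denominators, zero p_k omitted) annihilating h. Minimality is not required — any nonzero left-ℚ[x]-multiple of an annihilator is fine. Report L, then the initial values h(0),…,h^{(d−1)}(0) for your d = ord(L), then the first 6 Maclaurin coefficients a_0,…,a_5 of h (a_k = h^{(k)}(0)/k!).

f: a_k = -2, -8, -16, -64/3, -64/3, -256/15, …
f∘r: x↦r, Dx↦Dx/r' in L_f ⇒ L₀.
h=h₀': d/dx-closure on L₀ ⇒ L.
L = (4 - 8·x) + (-1 - 4·x - 4·x^2)·Dx  (order 1).
h: a_k = -16, -64, 64, 512/3, -1792/3, 11264/15, …
ICs: h(0) = -16.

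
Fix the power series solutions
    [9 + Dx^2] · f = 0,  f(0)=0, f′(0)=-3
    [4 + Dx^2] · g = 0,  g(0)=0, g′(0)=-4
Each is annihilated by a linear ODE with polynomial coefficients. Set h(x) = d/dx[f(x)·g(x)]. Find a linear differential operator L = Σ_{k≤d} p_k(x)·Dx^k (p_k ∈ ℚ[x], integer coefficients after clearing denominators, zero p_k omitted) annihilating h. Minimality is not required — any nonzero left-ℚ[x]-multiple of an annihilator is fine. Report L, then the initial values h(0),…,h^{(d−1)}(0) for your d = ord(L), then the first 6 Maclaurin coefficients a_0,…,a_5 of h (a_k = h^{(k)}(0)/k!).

L = 25 + 26·Dx^2 + Dx^4  (order 4).
h: a_k = 0, 24, 0, -104, 0, 651/5, …
ICs: h(0) = 0, h′(0) = 24, h′′(0) = 0, h′′′(0) = -624.

f: a_k = 0, -3, 0, 9/2, 0, -81/40, …
g: a_k = 0, -4, 0, 8/3, 0, -8/15, …
h₀=f·g: eliminate ⇒ L₀, order ≤ 2·2.
h=h₀': d/dx-closure on L₀ ⇒ L.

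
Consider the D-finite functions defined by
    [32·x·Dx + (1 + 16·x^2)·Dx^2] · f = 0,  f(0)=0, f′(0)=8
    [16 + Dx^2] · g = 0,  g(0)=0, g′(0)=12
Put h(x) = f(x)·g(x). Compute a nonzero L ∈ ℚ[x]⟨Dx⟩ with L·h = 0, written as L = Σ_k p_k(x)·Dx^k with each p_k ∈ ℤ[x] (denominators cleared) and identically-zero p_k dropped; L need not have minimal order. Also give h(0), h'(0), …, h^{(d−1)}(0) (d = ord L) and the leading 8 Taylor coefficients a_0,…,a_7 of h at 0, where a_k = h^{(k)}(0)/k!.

L = (1280 + 53248·x^2 + 360448·x^4 + 2097152·x^6 + 8388608·x^8) + (1536·x + 40960·x^3 + 393216·x^5 + 2097152·x^7)·Dx + (96 + 4096·x^2 + 36864·x^4 + 262144·x^6 + 1048576·x^8)·Dx^2 + (96·x + 2560·x^3 + 24576·x^5 + 131072·x^7)·Dx^3 + (1 + 48·x^2 + 896·x^4 + 8192·x^6 + 32768·x^8)·Dx^4  (order 4).
h: a_k = 0, 0, 96, 0, -768, 0, 19456/3, 0, …
ICs: h(0) = 0, h′(0) = 0, h′′(0) = 192, h′′′(0) = 0.

f: a_k = 0, 8, 0, -128/3, 0, 2048/5, 0, -32768/7, …
g: a_k = 0, 12, 0, -32, 0, 128/5, 0, -1024/105, …
Sym-product of L_f,L_g gives L₀ (≤ ord 4).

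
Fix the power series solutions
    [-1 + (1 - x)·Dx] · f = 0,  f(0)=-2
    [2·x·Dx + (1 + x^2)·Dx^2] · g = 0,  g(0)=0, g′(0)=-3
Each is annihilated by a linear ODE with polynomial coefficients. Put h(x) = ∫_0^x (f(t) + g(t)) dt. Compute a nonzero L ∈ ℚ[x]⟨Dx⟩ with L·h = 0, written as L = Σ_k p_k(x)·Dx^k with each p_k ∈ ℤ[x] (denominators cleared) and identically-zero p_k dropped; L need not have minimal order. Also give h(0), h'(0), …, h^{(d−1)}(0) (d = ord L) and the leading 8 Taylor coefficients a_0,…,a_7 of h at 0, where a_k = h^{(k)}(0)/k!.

L = (-2 + 8·x + 6·x^2)·Dx^2 + (4 - 2·x + 4·x^2 + 6·x^3)·Dx^3 + (-1 + x^4)·Dx^4  (order 4).
h: a_k = 0, -2, -5/2, -2/3, -1/4, -2/5, -13/30, -2/7, …
ICs: h(0) = 0, h′(0) = -2, h′′(0) = -5, h′′′(0) = -4.

f: a_k = -2, -2, -2, -2, -2, -2, -2, -2, …
g: a_k = 0, -3, 0, 1, 0, -3/5, 0, 3/7, …
Weyl lclm of L_f,L_g ⇒ L₀ (ord ≤ 3).
h=∫h₀ ⇒ L = L₀·Dx.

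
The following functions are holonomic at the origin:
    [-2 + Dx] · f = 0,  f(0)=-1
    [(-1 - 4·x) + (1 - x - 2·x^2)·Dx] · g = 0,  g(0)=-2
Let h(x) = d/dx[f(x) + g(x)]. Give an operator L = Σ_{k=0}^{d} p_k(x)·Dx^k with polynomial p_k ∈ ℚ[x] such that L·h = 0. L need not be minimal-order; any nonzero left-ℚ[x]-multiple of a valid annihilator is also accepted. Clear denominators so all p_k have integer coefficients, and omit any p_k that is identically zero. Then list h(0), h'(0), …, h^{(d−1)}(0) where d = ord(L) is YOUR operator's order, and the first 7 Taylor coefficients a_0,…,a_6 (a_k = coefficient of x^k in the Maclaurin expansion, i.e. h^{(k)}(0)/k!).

f: a_k = -1, -2, -2, -4/3, -2/3, -4/15, -4/45, …
g: a_k = -2, -2, -6, -10, -22, -42, -86, …
f+g: L₀ = lclm(L_f,L_g), ord ≤ 1+1.
Derive L from L₀ (diff closure).
L = (18 + 132·x + 144·x^2 + 288·x^3 + 96·x^4) + (-13 - 68·x - 94·x^2 - 112·x^3 + 40·x^4 + 32·x^5)·Dx + (2 + x + 11·x^2 - 16·x^3 - 44·x^4 - 16·x^5)·Dx^2  (order 2).
h: a_k = -4, -16, -34, -272/3, -634/3, -7748/15, -53558/45, …
ICs: h(0) = -4, h′(0) = -16.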